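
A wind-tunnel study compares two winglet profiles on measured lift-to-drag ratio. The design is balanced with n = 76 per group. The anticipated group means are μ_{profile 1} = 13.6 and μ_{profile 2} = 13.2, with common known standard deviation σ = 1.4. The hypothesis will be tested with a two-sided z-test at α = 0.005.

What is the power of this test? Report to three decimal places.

Power ≈ 0.148

Standardized effect: d = |μ_{profile 1} − μ_{profile 2}| / σ = |13.6 − 13.2| / 1.4 = 0.2857
Noncentrality parameter: δ = d·√(n/2) = 0.2857 × √(76/2) = 1.7613
Two-sided α = 0.005 → critical value z_{0.0025} = 2.807.
Power = Φ(δ − 2.807) + Φ(−δ − 2.807) = Φ(-1.046) + Φ(-4.568) = 0.1478 + 0.0000 = 0.1478.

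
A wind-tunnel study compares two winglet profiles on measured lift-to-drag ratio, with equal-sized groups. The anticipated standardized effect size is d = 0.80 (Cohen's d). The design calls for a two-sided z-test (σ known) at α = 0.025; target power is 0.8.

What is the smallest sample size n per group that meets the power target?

For power 0.8 need Φ(δ − z_{0.0125}) = 0.8, so δ = z_{0.0125} + z_{0.20} = 2.241 + 0.842 = 3.083.
(The Φ(−δ − z_{α/2}) term is vanishingly small for δ > 0 and is dropped in the standard sample-size formula.)
δ = d·√(n/2) ⇒ n = 2(δ/d)² = 2 × (3.083 / 0.80)² = 29.70.
Round up to the next whole unit.

n = 30 per group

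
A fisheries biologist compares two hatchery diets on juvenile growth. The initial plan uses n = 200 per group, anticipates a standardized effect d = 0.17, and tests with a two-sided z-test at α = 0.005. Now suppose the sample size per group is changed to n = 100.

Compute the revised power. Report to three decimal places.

With n = 100 per group: δ = d·√(n/2) = 0.17 × √(100/2) = 1.2021. Critical value z_{0.0025} = 2.807.
Revised power = Φ(δ − 2.807) + Φ(−δ − 2.807) = Φ(-1.605) + Φ(-4.009) = 0.0543 + 0.0000 = 0.0543.

Power ≈ 0.054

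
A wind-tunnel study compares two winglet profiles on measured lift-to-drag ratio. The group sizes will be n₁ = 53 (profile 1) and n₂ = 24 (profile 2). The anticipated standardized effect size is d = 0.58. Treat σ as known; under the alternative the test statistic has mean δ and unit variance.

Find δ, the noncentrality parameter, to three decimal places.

δ ≈ 2.357

δ = d / √(1/n₁ + 1/n₂) = 0.58 / √(1/53 + 1/24) = 2.3574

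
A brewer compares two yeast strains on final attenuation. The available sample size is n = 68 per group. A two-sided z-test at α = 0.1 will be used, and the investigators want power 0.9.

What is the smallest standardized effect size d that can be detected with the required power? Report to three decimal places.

d ≈ 0.502

Need Φ(δ − 1.645) = 0.9, so δ = 1.645 + 1.282 = 2.926.
(The second rejection-region term Φ(−δ − z_{α/2}) is negligible and dropped.)
δ = d·√(n/2) ⇒ d = δ/√(n/2) = 2.926/√(68/2) = 0.5019.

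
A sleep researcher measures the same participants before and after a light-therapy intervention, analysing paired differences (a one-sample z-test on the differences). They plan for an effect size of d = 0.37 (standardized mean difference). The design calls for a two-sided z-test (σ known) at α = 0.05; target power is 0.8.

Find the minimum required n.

For power 0.8 need Φ(δ − z_{0.025}) = 0.8, so δ = z_{0.025} + z_{0.20} = 1.960 + 0.842 = 2.802.
(The Φ(−δ − z_{α/2}) term is vanishingly small for δ > 0 and is dropped in the standard sample-size formula.)
δ = d·√n ⇒ n = (δ/d)² = (2.802 / 0.37)² = 57.33.
Rounding up, n = 58.

n = 58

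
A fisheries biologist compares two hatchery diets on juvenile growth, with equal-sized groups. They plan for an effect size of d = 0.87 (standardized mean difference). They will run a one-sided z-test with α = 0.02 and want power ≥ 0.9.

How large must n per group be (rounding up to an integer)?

Set Φ(δ − 2.054) = 0.9; then δ − 2.054 = Φ⁻¹(0.9) = 1.282, giving δ = 3.335.
δ = d·√(n/2) ⇒ n = 2(δ/d)² = 2 × (3.335 / 0.87)² = 29.39.
Round up to the next whole unit.

n = 30 per group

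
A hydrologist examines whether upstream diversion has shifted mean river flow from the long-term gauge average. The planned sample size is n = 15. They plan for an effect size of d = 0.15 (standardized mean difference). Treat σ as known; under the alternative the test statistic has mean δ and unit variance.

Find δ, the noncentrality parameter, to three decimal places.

δ ≈ 0.581

δ = d·√n = 0.15 × √15 = 0.5809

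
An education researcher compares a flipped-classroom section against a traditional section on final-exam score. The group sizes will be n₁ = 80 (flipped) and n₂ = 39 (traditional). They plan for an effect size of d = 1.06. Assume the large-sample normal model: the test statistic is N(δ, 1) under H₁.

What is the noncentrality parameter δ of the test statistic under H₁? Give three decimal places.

δ = d / √(1/n₁ + 1/n₂) = 1.06 / √(1/80 + 1/39) = 5.4276

δ ≈ 5.428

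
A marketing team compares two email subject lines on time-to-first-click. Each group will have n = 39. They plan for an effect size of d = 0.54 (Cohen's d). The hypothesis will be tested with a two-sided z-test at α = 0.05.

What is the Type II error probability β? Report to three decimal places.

β ≈ 0.336

Noncentrality parameter: δ = d·√(n/2) = 0.54 × √(39/2) = 2.3846
Critical value for a two-sided test at α = 0.05: z_{α/2} = 1.960.
Power = Φ(δ − 1.960) + Φ(−δ − 1.960) = Φ(0.425) + Φ(-4.345) = 0.6644 + 0.0000 = 0.6644.
Type II error: β = 1 − power = 1 − 0.6644 = 0.3356.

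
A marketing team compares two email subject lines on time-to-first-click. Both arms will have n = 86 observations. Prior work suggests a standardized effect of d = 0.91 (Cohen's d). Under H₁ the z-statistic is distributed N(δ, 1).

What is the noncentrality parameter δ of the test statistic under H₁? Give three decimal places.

δ = d·√(n/2) = 0.91 × √(86/2) = 5.9673

δ ≈ 5.967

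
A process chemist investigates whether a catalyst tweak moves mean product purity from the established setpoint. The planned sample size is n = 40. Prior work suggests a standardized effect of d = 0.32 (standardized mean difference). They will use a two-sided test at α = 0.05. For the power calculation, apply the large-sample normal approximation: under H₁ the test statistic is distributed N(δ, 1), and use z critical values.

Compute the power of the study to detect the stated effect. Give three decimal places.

Power ≈ 0.526

Noncentrality parameter: δ = d·√n = 0.32 × √40 = 2.0239
Two-sided α = 0.05 → critical value z_{0.025} = 1.960.
Power = Φ(δ − 1.960) + Φ(−δ − 1.960) = Φ(0.064) + Φ(-3.984) = 0.5255 + 0.0000 = 0.5255.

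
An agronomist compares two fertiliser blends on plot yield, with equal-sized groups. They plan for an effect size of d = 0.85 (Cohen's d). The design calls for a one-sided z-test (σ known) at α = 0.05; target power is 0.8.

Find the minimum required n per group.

n = 18 per group

Set Φ(δ − 1.645) = 0.8; then δ − 1.645 = Φ⁻¹(0.8) = 0.842, giving δ = 2.486.
δ = d·√(n/2) ⇒ n = 2(δ/d)² = 2 × (2.486 / 0.85)² = 17.11.
Round up to the next whole unit.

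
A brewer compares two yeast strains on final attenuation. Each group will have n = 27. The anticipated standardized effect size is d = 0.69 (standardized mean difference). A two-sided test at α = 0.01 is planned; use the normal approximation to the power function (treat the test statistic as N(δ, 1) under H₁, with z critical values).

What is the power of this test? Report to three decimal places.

Noncentrality parameter: δ = d·√(n/2) = 0.69 × √(27/2) = 2.5352
Critical value for a two-sided test at α = 0.01: z_{α/2} = 2.576.
Power = Φ(δ − 2.576) + Φ(−δ − 2.576) = Φ(-0.041) + Φ(-5.111) = 0.4838 + 0.0000 = 0.4838.

Power ≈ 0.484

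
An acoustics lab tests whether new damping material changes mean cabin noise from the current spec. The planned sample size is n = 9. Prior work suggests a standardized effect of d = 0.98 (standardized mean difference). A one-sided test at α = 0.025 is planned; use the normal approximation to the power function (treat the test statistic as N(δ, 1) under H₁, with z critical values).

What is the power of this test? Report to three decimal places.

Power ≈ 0.836

Noncentrality parameter: δ = d·√n = 0.98 × √9 = 2.9400
One-sided α = 0.025 → critical value z_{0.025} = 1.960.
Power = P(Z > 1.960 − δ) = Φ(0.980) = 0.8365.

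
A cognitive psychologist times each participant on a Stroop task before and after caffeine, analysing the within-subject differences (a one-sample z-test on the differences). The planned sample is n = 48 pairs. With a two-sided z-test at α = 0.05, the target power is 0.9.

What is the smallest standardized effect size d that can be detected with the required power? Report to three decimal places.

Need Φ(δ − 1.960) = 0.9, so δ = 1.960 + 1.282 = 3.242.
(The second rejection-region term Φ(−δ − z_{α/2}) is negligible and dropped.)
δ = d·√n ⇒ d = δ/√n = 3.242/√48 = 0.4679.

d ≈ 0.468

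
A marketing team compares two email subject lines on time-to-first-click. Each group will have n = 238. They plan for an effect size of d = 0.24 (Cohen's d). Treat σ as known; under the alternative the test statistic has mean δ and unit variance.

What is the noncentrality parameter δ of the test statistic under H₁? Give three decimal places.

δ ≈ 2.618

The noncentrality parameter scales effect size by the design's sample-size factor: δ = d·√(n/2) = 0.24 × √(238/2) = 2.6181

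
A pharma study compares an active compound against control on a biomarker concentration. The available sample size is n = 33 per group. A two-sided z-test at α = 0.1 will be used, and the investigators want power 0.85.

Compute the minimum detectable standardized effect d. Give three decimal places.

d ≈ 0.660

Need Φ(δ − 1.645) = 0.85, so δ = 1.645 + 1.036 = 2.681.
(Lower-tail contribution to power is negligible for δ > 0.)
δ = d·√(n/2) ⇒ d = δ/√(n/2) = 2.681/√(33/2) = 0.6601.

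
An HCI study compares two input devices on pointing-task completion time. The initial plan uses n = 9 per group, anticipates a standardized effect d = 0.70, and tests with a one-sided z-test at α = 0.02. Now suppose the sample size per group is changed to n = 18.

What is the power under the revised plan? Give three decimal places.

Power ≈ 0.518

With n = 18 per group: δ = d·√(n/2) = 0.70 × √(18/2) = 2.1000. Critical value z_{0.02} = 2.054.
Revised power = P(Z > 2.054 − δ) = Φ(0.046) = 0.5184.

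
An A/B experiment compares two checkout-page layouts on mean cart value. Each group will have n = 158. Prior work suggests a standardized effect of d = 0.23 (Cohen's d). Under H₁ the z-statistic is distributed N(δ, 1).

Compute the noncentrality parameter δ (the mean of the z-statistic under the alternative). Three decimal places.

δ ≈ 2.044

δ = d·√(n/2) = 0.23 × √(158/2) = 2.0443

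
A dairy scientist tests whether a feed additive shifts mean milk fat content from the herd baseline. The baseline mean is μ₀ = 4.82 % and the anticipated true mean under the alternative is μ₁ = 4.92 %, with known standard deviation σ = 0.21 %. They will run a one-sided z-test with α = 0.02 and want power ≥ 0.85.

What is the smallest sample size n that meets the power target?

Standardized effect: d = |μ₁ − μ₀| / σ = |4.92 − 4.82| / 0.21 = 0.4762
For power 0.85 need Φ(δ − z_{0.02}) = 0.85, so δ = z_{0.02} + z_{0.15} = 2.054 + 1.036 = 3.090.
δ = d·√n ⇒ n = (δ/d)² = (3.090 / 0.4762)² = 42.11.
Rounding up, n = 43.

n = 43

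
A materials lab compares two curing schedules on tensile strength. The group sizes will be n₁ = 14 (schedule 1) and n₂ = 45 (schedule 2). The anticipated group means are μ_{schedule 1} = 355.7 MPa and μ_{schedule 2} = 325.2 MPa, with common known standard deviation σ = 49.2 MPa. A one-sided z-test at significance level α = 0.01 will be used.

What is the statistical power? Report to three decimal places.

Power ≈ 0.382

Standardized effect: d = |μ_{schedule 1} − μ_{schedule 2}| / σ = |355.7 − 325.2| / 49.2 = 0.6199
Noncentrality parameter: δ = d / √(1/n₁ + 1/n₂) = 0.6199 / √(1/14 + 1/45) = 2.0257
Critical value for a one-sided test at α = 0.01: z_α = 2.326.
Power = Φ(δ − 2.326) = Φ(-0.301) = 0.3818.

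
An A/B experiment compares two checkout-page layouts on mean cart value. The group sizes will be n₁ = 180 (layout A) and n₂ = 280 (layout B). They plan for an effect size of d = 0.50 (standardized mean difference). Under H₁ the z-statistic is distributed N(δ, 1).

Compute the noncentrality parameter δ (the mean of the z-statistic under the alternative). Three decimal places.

The noncentrality parameter scales effect size by the design's sample-size factor: δ = d / √(1/n₁ + 1/n₂) = 0.50 / √(1/180 + 1/280) = 5.2337

δ ≈ 5.234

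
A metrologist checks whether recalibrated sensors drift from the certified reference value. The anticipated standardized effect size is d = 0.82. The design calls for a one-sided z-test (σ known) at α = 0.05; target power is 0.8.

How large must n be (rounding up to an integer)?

n = 10

Set Φ(δ − 1.645) = 0.8; then δ − 1.645 = Φ⁻¹(0.8) = 0.842, giving δ = 2.486.
δ = d·√n ⇒ n = (δ/d)² = (2.486 / 0.82)² = 9.19.
Round up to the next whole unit.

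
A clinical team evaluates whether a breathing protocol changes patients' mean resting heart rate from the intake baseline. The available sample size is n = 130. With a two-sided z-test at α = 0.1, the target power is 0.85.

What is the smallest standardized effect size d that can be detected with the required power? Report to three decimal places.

Required noncentrality: δ = z_{0.05} + z_{0.15} = 1.645 + 1.036 = 2.681.
(The second rejection-region term Φ(−δ − z_{α/2}) is negligible and dropped.)
δ = d·√n ⇒ d = δ/√n = 2.681/√130 = 0.2352.

d ≈ 0.235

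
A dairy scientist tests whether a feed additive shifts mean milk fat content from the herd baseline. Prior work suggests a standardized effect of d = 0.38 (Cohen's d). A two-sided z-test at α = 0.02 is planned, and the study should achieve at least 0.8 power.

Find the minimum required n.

Set Φ(δ − 2.326) = 0.8; then δ − 2.326 = Φ⁻¹(0.8) = 0.842, giving δ = 3.168.
(Ignoring the negligible lower-tail rejection probability gives the usual closed-form inversion.)
δ = d·√n ⇒ n = (δ/d)² = (3.168 / 0.38)² = 69.50.
Round up to the next whole unit.

n = 70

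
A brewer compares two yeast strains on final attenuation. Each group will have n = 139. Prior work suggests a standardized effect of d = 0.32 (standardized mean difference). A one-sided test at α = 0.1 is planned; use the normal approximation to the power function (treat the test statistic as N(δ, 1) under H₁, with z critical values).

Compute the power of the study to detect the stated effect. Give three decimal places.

Power ≈ 0.917

Noncentrality parameter: δ = d·√(n/2) = 0.32 × √(139/2) = 2.6677
One-sided α = 0.1 → critical value z_{0.1} = 1.282.
Power = P(Z > 1.282 − δ) = Φ(1.386) = 0.9172.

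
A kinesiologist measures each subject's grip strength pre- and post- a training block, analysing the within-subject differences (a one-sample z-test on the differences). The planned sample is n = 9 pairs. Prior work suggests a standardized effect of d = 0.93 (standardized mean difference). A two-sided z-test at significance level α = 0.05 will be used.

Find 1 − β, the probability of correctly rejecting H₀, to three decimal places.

Power ≈ 0.797

Noncentrality parameter: δ = d·√n = 0.93 × √9 = 2.7900
Two-sided α = 0.05 → critical value z_{0.025} = 1.960.
Power = Φ(δ − 1.960) + Φ(−δ − 1.960) = Φ(0.830) + Φ(-4.750) = 0.7967 + 0.0000 = 0.7967.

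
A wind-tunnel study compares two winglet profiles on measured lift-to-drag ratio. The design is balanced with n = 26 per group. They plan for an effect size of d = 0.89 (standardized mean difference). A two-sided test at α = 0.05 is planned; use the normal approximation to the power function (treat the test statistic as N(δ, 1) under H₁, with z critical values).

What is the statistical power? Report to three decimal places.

Noncentrality parameter: δ = d·√(n/2) = 0.89 × √(26/2) = 3.2089
Critical value for a two-sided test at α = 0.05: z_{α/2} = 1.960.
Power = Φ(δ − 1.960) + Φ(−δ − 1.960) = Φ(1.249) + Φ(-5.169) = 0.8942 + 0.0000 = 0.8942.

Power ≈ 0.894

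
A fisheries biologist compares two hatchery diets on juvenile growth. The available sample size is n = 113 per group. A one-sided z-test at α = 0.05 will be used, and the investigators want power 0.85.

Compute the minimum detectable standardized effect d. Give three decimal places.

d ≈ 0.357

Required noncentrality: δ = z_{0.05} + z_{0.15} = 1.645 + 1.036 = 2.681.
δ = d·√(n/2) ⇒ d = δ/√(n/2) = 2.681/√(113/2) = 0.3567.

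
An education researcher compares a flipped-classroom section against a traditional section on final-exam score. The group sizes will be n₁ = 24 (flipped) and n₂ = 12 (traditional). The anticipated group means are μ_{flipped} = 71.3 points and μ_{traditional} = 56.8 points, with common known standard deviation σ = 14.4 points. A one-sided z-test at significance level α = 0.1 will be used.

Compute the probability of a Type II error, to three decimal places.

Standardized effect: d = |μ_{flipped} − μ_{traditional}| / σ = |71.3 − 56.8| / 14.4 = 1.0069
Noncentrality parameter: δ = d / √(1/n₁ + 1/n₂) = 1.0069 / √(1/24 + 1/12) = 2.8481
Critical value for a one-sided test at α = 0.1: z_α = 1.282.
Power = Φ(δ − 1.282) = Φ(1.567) = 0.9414.
Type II error: β = 1 − power = 1 − 0.9414 = 0.0586.

β ≈ 0.059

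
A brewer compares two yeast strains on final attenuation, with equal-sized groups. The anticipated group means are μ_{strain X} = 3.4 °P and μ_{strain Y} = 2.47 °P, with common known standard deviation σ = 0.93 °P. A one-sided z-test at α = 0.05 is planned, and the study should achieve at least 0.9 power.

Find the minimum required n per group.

n = 18 per group

Standardized effect: d = |μ_{strain X} − μ_{strain Y}| / σ = |3.4 − 2.47| / 0.93 = 1.0000
For power 0.9 need Φ(δ − z_{0.05}) = 0.9, so δ = z_{0.05} + z_{0.10} = 1.645 + 1.282 = 2.926.
δ = d·√(n/2) ⇒ n = 2(δ/d)² = 2 × (2.926 / 1.0000)² = 17.13.
Rounding up, n = 18 per group.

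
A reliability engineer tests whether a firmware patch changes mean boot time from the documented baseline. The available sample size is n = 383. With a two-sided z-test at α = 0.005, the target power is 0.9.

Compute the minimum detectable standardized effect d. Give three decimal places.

d ≈ 0.209

Required noncentrality: δ = z_{0.0025} + z_{0.10} = 2.807 + 1.282 = 4.089.
(Lower-tail contribution to power is negligible for δ > 0.)
δ = d·√n ⇒ d = δ/√n = 4.089/√383 = 0.2089.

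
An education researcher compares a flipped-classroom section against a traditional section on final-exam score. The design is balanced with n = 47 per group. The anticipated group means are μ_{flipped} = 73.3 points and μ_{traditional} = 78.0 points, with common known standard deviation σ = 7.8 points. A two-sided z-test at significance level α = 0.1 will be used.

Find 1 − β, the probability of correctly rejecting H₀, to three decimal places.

Power ≈ 0.899

Standardized effect: d = |μ_{flipped} − μ_{traditional}| / σ = |73.3 − 78.0| / 7.8 = 0.6026
Noncentrality parameter: δ = d·√(n/2) = 0.6026 × √(47/2) = 2.9210
Two-sided α = 0.1 → critical value z_{0.05} = 1.645.
Power = Φ(δ − 1.645) + Φ(−δ − 1.645) = Φ(1.276) + Φ(-4.566) = 0.8991 + 0.0000 = 0.8991.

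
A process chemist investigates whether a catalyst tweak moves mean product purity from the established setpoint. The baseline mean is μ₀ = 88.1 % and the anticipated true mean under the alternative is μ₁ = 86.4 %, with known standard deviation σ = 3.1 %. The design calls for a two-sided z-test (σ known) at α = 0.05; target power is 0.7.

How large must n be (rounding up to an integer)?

n = 21

Standardized effect: d = |μ₁ − μ₀| / σ = |86.4 − 88.1| / 3.1 = 0.5484
Set Φ(δ − 1.960) = 0.7; then δ − 1.960 = Φ⁻¹(0.7) = 0.524, giving δ = 2.484.
(The Φ(−δ − z_{α/2}) term is vanishingly small for δ > 0 and is dropped in the standard sample-size formula.)
δ = d·√n ⇒ n = (δ/d)² = (2.484 / 0.5484)² = 20.52.
Round up to the next whole unit.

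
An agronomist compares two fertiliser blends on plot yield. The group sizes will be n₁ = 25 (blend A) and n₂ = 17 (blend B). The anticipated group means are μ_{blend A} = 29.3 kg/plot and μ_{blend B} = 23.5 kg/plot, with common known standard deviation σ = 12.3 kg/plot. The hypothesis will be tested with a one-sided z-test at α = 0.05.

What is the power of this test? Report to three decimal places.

Power ≈ 0.442

Standardized effect: d = |μ_{blend A} − μ_{blend B}| / σ = |29.3 − 23.5| / 12.3 = 0.4715
Noncentrality parameter: δ = d / √(1/n₁ + 1/n₂) = 0.4715 / √(1/25 + 1/17) = 1.5000
One-sided α = 0.05 → critical value z_{0.05} = 1.645.
Power = P(Z > 1.645 − δ) = Φ(-0.145) = 0.4424.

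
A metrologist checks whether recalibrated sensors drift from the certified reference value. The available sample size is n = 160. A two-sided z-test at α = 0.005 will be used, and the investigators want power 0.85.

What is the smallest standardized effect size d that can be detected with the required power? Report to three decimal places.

Need Φ(δ − 2.807) = 0.85, so δ = 2.807 + 1.036 = 3.843.
(Lower-tail contribution to power is negligible for δ > 0.)
δ = d·√n ⇒ d = δ/√n = 3.843/√160 = 0.3039.

d ≈ 0.304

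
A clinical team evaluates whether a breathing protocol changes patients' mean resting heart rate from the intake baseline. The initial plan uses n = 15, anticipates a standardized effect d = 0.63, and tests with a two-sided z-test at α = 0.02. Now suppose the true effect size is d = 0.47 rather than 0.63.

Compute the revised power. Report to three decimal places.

With d = 0.47: δ = d·√n = 0.47 × √15 = 1.8203. Critical value z_{0.01} = 2.326.
Revised power = Φ(δ − 2.326) + Φ(−δ − 2.326) = Φ(-0.506) + Φ(-4.147) = 0.3064 + 0.0000 = 0.3064.

Power ≈ 0.306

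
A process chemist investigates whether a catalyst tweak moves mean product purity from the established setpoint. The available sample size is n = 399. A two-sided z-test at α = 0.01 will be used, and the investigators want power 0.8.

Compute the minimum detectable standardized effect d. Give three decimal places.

Required noncentrality: δ = z_{0.005} + z_{0.20} = 2.576 + 0.842 = 3.417.
(The second rejection-region term Φ(−δ − z_{α/2}) is negligible and dropped.)
δ = d·√n ⇒ d = δ/√n = 3.417/√399 = 0.1711.

d ≈ 0.171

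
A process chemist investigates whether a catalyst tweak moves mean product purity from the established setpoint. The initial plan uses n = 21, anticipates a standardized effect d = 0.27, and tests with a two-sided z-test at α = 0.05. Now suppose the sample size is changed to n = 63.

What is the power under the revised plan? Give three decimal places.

Power ≈ 0.573

With n = 63: δ = d·√n = 0.27 × √63 = 2.1431. Critical value z_{0.025} = 1.960.
Revised power = Φ(δ − 1.960) + Φ(−δ − 1.960) = Φ(0.183) + Φ(-4.103) = 0.5726 + 0.0000 = 0.5727.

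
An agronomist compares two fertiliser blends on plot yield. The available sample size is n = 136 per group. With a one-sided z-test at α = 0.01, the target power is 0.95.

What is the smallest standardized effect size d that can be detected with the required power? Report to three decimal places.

Required noncentrality: δ = z_{0.01} + z_{0.05} = 2.326 + 1.645 = 3.971.
δ = d·√(n/2) ⇒ d = δ/√(n/2) = 3.971/√(136/2) = 0.4816.

d ≈ 0.482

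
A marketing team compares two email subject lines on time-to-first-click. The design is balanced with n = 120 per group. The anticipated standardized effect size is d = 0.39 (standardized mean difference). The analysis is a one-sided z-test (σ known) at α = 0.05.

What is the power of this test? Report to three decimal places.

Noncentrality parameter: δ = d·√(n/2) = 0.39 × √(120/2) = 3.0209
Critical value for a one-sided test at α = 0.05: z_α = 1.645.
Power = Φ(δ − 1.645) = Φ(1.376) = 0.9156.

Power ≈ 0.916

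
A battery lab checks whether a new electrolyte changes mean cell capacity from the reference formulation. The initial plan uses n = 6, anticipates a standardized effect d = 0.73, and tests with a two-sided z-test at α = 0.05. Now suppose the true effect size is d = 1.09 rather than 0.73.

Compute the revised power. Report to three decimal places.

With d = 1.09: δ = d·√n = 1.09 × √6 = 2.6699. Critical value z_{0.025} = 1.960.
Revised power = Φ(δ − 1.960) + Φ(−δ − 1.960) = Φ(0.710) + Φ(-4.630) = 0.7611 + 0.0000 = 0.7611.

Power ≈ 0.761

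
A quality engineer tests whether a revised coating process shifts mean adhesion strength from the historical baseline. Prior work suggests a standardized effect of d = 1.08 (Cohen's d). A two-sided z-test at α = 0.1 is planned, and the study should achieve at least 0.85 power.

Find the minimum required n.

For power 0.85 need Φ(δ − z_{0.05}) = 0.85, so δ = z_{0.05} + z_{0.15} = 1.645 + 1.036 = 2.681.
(Ignoring the negligible lower-tail rejection probability gives the usual closed-form inversion.)
δ = d·√n ⇒ n = (δ/d)² = (2.681 / 1.08)² = 6.16.
Rounding up, n = 7.

n = 7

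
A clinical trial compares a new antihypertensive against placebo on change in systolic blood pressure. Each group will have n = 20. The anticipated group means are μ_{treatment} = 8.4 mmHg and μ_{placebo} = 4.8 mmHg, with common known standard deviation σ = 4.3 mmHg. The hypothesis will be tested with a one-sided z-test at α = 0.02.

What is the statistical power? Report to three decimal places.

Standardized effect: d = |μ_{treatment} − μ_{placebo}| / σ = |8.4 − 4.8| / 4.3 = 0.8372
Noncentrality parameter: δ = d·√(n/2) = 0.8372 × √(20/2) = 2.6475
One-sided α = 0.02 → critical value z_{0.02} = 2.054.
Power = Φ(δ − 2.054) = Φ(0.594) = 0.7237.

Power ≈ 0.724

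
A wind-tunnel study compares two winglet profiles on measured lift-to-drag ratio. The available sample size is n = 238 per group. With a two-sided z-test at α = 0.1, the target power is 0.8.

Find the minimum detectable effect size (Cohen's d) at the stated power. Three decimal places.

Required noncentrality: δ = z_{0.05} + z_{0.20} = 1.645 + 0.842 = 2.486.
(Lower-tail contribution to power is negligible for δ > 0.)
δ = d·√(n/2) ⇒ d = δ/√(n/2) = 2.486/√(238/2) = 0.2279.

d ≈ 0.228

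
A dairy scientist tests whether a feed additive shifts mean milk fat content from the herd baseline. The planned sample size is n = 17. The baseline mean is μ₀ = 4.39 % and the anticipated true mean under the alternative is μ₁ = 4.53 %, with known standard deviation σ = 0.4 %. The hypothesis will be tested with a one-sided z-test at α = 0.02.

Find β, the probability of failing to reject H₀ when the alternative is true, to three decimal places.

β ≈ 0.729

Standardized effect: d = |μ₁ − μ₀| / σ = |4.53 − 4.39| / 0.4 = 0.3500
Noncentrality parameter: δ = d·√n = 0.3500 × √17 = 1.4431
Critical value for a one-sided test at α = 0.02: z_α = 2.054.
Power = P(Z > 2.054 − δ) = Φ(-0.611) = 0.2707.
Type II error: β = 1 − power = 1 − 0.2707 = 0.7293.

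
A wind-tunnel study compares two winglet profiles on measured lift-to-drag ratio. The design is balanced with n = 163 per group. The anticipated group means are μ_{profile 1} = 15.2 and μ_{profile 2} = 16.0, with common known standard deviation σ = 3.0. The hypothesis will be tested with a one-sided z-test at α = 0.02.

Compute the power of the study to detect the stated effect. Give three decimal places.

Power ≈ 0.638

Standardized effect: d = |μ_{profile 1} − μ_{profile 2}| / σ = |15.2 − 16.0| / 3.0 = 0.2667
Noncentrality parameter: δ = d·√(n/2) = 0.2667 × √(163/2) = 2.4074
Critical value for a one-sided test at α = 0.02: z_α = 2.054.
Power = Φ(δ − 2.054) = Φ(0.354) = 0.6382.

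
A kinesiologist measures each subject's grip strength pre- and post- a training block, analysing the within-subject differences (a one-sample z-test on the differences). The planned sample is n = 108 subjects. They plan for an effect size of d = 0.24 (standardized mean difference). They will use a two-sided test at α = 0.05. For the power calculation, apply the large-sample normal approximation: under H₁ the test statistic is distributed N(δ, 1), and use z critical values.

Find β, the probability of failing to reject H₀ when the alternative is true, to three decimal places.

β ≈ 0.297

Noncentrality parameter: δ = d·√n = 0.24 × √108 = 2.4942
Two-sided α = 0.05 → critical value z_{0.025} = 1.960.
Power = Φ(δ − 1.960) + Φ(−δ − 1.960) = Φ(0.534) + Φ(-4.454) = 0.7034 + 0.0000 = 0.7034.
Type II error: β = 1 − power = 1 − 0.7034 = 0.2966.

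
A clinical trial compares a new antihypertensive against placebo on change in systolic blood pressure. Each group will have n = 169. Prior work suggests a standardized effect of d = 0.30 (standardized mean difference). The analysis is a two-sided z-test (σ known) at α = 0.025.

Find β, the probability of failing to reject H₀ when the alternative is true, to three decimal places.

β ≈ 0.303

Noncentrality parameter: δ = d·√(n/2) = 0.30 × √(169/2) = 2.7577
Critical value for a two-sided test at α = 0.025: z_{α/2} = 2.241.
Power = Φ(δ − 2.241) + Φ(−δ − 2.241) = Φ(0.516) + Φ(-4.999) = 0.6972 + 0.0000 = 0.6972.
Type II error: β = 1 − power = 1 − 0.6972 = 0.3028.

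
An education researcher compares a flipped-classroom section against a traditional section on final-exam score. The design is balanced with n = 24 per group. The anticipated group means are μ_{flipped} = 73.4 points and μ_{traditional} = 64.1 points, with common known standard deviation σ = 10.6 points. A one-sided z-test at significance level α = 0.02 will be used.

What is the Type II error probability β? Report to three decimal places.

β ≈ 0.162

Standardized effect: d = |μ_{flipped} − μ_{traditional}| / σ = |73.4 − 64.1| / 10.6 = 0.8774
Noncentrality parameter: δ = d·√(n/2) = 0.8774 × √(24/2) = 3.0393
Critical value for a one-sided test at α = 0.02: z_α = 2.054.
Power = P(Z > 2.054 − δ) = Φ(0.986) = 0.8378.
Type II error: β = 1 − power = 1 − 0.8378 = 0.1622.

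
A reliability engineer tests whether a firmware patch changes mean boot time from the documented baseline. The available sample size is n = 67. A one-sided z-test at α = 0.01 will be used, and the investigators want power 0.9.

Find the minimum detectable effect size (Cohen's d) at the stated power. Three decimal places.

d ≈ 0.441

Required noncentrality: δ = z_{0.01} + z_{0.10} = 2.326 + 1.282 = 3.608.
δ = d·√n ⇒ d = δ/√n = 3.608/√67 = 0.4408.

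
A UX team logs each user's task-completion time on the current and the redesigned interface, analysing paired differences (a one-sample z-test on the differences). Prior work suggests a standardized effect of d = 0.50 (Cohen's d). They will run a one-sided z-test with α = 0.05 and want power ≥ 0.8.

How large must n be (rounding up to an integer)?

n = 25

For power 0.8 need Φ(δ − z_{0.05}) = 0.8, so δ = z_{0.05} + z_{0.20} = 1.645 + 0.842 = 2.486.
δ = d·√n ⇒ n = (δ/d)² = (2.486 / 0.50)² = 24.73.
Round up to the next whole unit.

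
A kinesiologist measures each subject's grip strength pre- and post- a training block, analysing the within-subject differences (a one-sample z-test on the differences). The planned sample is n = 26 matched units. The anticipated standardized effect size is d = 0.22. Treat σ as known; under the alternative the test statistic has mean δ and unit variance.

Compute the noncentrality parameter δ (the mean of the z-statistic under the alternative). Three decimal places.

δ ≈ 1.122

δ = d·√n = 0.22 × √26 = 1.1218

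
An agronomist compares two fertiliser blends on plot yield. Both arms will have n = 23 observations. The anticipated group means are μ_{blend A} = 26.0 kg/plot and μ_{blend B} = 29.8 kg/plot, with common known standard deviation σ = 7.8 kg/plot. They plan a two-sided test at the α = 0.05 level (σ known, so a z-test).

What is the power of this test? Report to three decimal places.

Power ≈ 0.379

Standardized effect: d = |μ_{blend A} − μ_{blend B}| / σ = |26.0 − 29.8| / 7.8 = 0.4872
Noncentrality parameter: δ = d·√(n/2) = 0.4872 × √(23/2) = 1.6521
Two-sided α = 0.05 → critical value z_{0.025} = 1.960.
Power = Φ(δ − 1.960) + Φ(−δ − 1.960) = Φ(-0.308) + Φ(-3.612) = 0.3791 + 0.0002 = 0.3792.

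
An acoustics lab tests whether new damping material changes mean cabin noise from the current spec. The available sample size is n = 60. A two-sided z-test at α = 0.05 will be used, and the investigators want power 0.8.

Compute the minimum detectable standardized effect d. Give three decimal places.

d ≈ 0.362

Required noncentrality: δ = z_{0.025} + z_{0.20} = 1.960 + 0.842 = 2.802.
(Lower-tail contribution to power is negligible for δ > 0.)
δ = d·√n ⇒ d = δ/√n = 2.802/√60 = 0.3617.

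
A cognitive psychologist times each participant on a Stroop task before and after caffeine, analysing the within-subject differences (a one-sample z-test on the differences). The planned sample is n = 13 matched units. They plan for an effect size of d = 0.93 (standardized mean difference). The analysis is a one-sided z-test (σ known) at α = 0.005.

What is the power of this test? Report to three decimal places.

Noncentrality parameter: δ = d·√n = 0.93 × √13 = 3.3532
One-sided α = 0.005 → critical value z_{0.005} = 2.576.
Power = Φ(δ − 2.576) = Φ(0.777) = 0.7815.

Power ≈ 0.782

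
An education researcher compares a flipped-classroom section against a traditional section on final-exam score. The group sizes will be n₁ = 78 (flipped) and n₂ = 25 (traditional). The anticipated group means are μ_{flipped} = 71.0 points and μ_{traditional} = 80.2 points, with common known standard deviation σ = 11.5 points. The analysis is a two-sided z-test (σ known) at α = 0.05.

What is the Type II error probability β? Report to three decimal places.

Standardized effect: d = |μ_{flipped} − μ_{traditional}| / σ = |71.0 − 80.2| / 11.5 = 0.8000
Noncentrality parameter: δ = d / √(1/n₁ + 1/n₂) = 0.8000 / √(1/78 + 1/25) = 3.4809
Critical value for a two-sided test at α = 0.05: z_{α/2} = 1.960.
Power = Φ(δ − 1.960) + Φ(−δ − 1.960) = Φ(1.521) + Φ(-5.441) = 0.9359 + 0.0000 = 0.9359.
Type II error: β = 1 − power = 1 − 0.9359 = 0.0641.

β ≈ 0.064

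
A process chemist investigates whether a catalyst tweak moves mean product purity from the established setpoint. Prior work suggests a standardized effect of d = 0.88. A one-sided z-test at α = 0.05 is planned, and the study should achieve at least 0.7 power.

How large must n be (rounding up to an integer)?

n = 7

Set Φ(δ − 1.645) = 0.7; then δ − 1.645 = Φ⁻¹(0.7) = 0.524, giving δ = 2.169.
δ = d·√n ⇒ n = (δ/d)² = (2.169 / 0.88)² = 6.08.
Rounding up, n = 7.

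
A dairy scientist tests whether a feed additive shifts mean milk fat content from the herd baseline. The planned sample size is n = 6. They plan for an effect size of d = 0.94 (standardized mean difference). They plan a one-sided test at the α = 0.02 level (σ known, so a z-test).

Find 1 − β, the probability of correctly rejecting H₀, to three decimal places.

Power ≈ 0.598

Noncentrality parameter: δ = d·√n = 0.94 × √6 = 2.3025
Critical value for a one-sided test at α = 0.02: z_α = 2.054.
Power = P(Z > 2.054 − δ) = Φ(0.249) = 0.5982.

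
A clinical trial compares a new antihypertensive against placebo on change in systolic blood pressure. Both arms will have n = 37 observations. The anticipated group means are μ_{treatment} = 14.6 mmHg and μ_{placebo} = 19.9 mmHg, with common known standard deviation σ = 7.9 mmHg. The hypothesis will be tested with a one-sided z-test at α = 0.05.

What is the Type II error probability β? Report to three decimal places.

Standardized effect: d = |μ_{treatment} − μ_{placebo}| / σ = |14.6 − 19.9| / 7.9 = 0.6709
Noncentrality parameter: δ = d·√(n/2) = 0.6709 × √(37/2) = 2.8856
One-sided α = 0.05 → critical value z_{0.05} = 1.645.
Power = P(Z > 1.645 − δ) = Φ(1.241) = 0.8926.
Type II error: β = 1 − power = 1 − 0.8926 = 0.1074.

β ≈ 0.107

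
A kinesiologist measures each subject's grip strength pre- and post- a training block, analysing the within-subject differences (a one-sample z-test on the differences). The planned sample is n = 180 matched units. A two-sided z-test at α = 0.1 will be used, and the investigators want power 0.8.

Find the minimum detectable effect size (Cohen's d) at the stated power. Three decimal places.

Need Φ(δ − 1.645) = 0.8, so δ = 1.645 + 0.842 = 2.486.
(The second rejection-region term Φ(−δ − z_{α/2}) is negligible and dropped.)
δ = d·√n ⇒ d = δ/√n = 2.486/√180 = 0.1853.

d ≈ 0.185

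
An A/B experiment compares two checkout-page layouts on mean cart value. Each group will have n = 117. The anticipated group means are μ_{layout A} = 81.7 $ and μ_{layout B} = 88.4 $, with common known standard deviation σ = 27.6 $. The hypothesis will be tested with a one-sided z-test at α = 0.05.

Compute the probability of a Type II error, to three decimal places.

Standardized effect: d = |μ_{layout A} − μ_{layout B}| / σ = |81.7 − 88.4| / 27.6 = 0.2428
Noncentrality parameter: δ = d·√(n/2) = 0.2428 × √(117/2) = 1.8567
One-sided α = 0.05 → critical value z_{0.05} = 1.645.
Power = Φ(δ − 1.645) = Φ(0.212) = 0.5839.
Type II error: β = 1 − power = 1 − 0.5839 = 0.4161.

β ≈ 0.416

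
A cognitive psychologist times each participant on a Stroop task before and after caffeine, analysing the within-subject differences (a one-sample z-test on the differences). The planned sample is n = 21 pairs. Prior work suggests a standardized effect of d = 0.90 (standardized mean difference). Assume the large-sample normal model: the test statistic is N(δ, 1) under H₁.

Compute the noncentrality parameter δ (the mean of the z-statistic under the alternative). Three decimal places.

The noncentrality parameter scales effect size by the design's sample-size factor: δ = d·√n = 0.90 × √21 = 4.1243

δ ≈ 4.124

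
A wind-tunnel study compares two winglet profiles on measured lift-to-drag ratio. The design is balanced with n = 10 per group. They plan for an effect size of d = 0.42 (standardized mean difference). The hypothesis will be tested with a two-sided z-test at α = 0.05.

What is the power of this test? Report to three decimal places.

Power ≈ 0.156

Noncentrality parameter: δ = d·√(n/2) = 0.42 × √(10/2) = 0.9391
Critical value for a two-sided test at α = 0.05: z_{α/2} = 1.960.
Power = Φ(δ − 1.960) + Φ(−δ − 1.960) = Φ(-1.021) + Φ(-2.899) = 0.1537 + 0.0019 = 0.1555.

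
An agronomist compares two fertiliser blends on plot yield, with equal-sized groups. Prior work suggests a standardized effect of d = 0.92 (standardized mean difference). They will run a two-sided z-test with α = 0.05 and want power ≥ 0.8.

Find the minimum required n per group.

n = 19 per group

Set Φ(δ − 1.960) = 0.8; then δ − 1.960 = Φ⁻¹(0.8) = 0.842, giving δ = 2.802.
(The Φ(−δ − z_{α/2}) term is vanishingly small for δ > 0 and is dropped in the standard sample-size formula.)
δ = d·√(n/2) ⇒ n = 2(δ/d)² = 2 × (2.802 / 0.92)² = 18.55.
Round up to the next whole unit.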